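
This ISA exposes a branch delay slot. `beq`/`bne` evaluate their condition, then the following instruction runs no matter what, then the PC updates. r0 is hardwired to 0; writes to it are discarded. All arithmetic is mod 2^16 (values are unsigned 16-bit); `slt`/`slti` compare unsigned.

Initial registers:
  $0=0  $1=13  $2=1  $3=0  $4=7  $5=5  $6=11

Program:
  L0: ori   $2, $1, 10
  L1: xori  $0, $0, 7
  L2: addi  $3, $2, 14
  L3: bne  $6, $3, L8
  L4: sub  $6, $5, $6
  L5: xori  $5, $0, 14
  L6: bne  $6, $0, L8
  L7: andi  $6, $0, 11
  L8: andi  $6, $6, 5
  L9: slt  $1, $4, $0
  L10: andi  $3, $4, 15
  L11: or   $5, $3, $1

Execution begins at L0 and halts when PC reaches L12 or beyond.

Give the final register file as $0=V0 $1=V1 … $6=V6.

$0=0 $1=0 $2=15 $3=7 $4=7 $5=7 $6=0

[0] ori   $2, $1, 10  →  {$0:0, $1:13, $2:15, $3:0, $4:7, $5:5, $6:11}
[1] xori  $0, $0, 7  →  {$0:0, $1:13, $2:15, $3:0, $4:7, $5:5, $6:11}
[2] addi  $3, $2, 14  →  {$0:0, $1:13, $2:15, $3:29, $4:7, $5:5, $6:11}
[3] bne  $6, $3, L8  →  {$0:0, $1:13, $2:15, $3:29, $4:7, $5:5, $6:11}  ⟨branch taken⟩
[4] sub  $6, $5, $6  →  {$0:0, $1:13, $2:15, $3:29, $4:7, $5:5, $6:65530}
[8] andi  $6, $6, 5  →  {$0:0, $1:13, $2:15, $3:29, $4:7, $5:5, $6:0}
[9] slt  $1, $4, $0  →  {$0:0, $1:0, $2:15, $3:29, $4:7, $5:5, $6:0}
[10] andi  $3, $4, 15  →  {$0:0, $1:0, $2:15, $3:7, $4:7, $5:5, $6:0}
[11] or   $5, $3, $1  →  {$0:0, $1:0, $2:15, $3:7, $4:7, $5:7, $6:0}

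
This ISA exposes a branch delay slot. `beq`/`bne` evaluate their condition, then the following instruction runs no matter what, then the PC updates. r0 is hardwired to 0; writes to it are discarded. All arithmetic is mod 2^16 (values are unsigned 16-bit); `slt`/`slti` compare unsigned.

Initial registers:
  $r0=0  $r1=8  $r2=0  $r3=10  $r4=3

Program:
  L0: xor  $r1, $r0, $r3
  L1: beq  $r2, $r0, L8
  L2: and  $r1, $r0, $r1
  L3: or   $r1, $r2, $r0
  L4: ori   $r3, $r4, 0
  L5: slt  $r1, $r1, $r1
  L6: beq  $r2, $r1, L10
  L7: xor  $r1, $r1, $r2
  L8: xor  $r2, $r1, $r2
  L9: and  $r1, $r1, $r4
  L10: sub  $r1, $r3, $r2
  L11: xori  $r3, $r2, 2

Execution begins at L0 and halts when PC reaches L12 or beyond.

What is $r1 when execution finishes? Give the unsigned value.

10

[0] xor  $r1, $r0, $r3  →  {$r0:0, $r1:10, $r2:0, $r3:10, $r4:3}
[1] beq  $r2, $r0, L8  →  {$r0:0, $r1:10, $r2:0, $r3:10, $r4:3}  ⟨branch taken⟩
[2] and  $r1, $r0, $r1  →  {$r0:0, $r1:0, $r2:0, $r3:10, $r4:3}
[8] xor  $r2, $r1, $r2  →  {$r0:0, $r1:0, $r2:0, $r3:10, $r4:3}
[9] and  $r1, $r1, $r4  →  {$r0:0, $r1:0, $r2:0, $r3:10, $r4:3}
[10] sub  $r1, $r3, $r2  →  {$r0:0, $r1:10, $r2:0, $r3:10, $r4:3}
[11] xori  $r3, $r2, 2  →  {$r0:0, $r1:10, $r2:0, $r3:2, $r4:3}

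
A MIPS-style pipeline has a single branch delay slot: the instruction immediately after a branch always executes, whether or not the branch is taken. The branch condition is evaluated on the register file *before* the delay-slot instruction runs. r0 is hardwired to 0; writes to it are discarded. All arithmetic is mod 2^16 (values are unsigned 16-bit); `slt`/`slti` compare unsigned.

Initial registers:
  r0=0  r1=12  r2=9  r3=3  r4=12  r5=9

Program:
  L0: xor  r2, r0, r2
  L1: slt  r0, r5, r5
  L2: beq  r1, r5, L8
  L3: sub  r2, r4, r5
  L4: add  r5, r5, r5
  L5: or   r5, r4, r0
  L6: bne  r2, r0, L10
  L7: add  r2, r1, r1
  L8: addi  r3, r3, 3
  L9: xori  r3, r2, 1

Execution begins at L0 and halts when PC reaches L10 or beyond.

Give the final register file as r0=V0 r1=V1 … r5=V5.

[0] xor  r2, r0, r2  →  {r0:0, r1:12, r2:9, r3:3, r4:12, r5:9}
[1] slt  r0, r5, r5  →  {r0:0, r1:12, r2:9, r3:3, r4:12, r5:9}
[2] beq  r1, r5, L8  →  {r0:0, r1:12, r2:9, r3:3, r4:12, r5:9}  ⟨branch fallthrough⟩
[3] sub  r2, r4, r5  →  {r0:0, r1:12, r2:3, r3:3, r4:12, r5:9}
[4] add  r5, r5, r5  →  {r0:0, r1:12, r2:3, r3:3, r4:12, r5:18}
[5] or   r5, r4, r0  →  {r0:0, r1:12, r2:3, r3:3, r4:12, r5:12}
[6] bne  r2, r0, L10  →  {r0:0, r1:12, r2:3, r3:3, r4:12, r5:12}  ⟨branch taken⟩
[7] add  r2, r1, r1  →  {r0:0, r1:12, r2:24, r3:3, r4:12, r5:12}

r0=0 r1=12 r2=24 r3=3 r4=12 r5=12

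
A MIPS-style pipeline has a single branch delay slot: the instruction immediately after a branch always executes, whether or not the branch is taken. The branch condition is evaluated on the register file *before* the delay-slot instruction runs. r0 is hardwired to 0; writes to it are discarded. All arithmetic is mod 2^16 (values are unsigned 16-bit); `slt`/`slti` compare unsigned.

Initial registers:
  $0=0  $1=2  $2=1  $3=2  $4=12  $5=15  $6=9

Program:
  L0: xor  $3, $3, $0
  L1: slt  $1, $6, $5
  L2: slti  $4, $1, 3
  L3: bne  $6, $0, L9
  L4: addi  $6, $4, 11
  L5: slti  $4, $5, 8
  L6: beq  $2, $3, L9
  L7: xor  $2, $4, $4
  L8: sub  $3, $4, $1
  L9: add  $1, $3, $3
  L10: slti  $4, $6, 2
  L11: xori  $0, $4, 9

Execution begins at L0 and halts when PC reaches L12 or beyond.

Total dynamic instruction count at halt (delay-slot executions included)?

8

[0] xor  $3, $3, $0  →  {$0:0, $1:2, $2:1, $3:2, $4:12, $5:15, $6:9}
[1] slt  $1, $6, $5  →  {$0:0, $1:1, $2:1, $3:2, $4:12, $5:15, $6:9}
[2] slti  $4, $1, 3  →  {$0:0, $1:1, $2:1, $3:2, $4:1, $5:15, $6:9}
[3] bne  $6, $0, L9  →  {$0:0, $1:1, $2:1, $3:2, $4:1, $5:15, $6:9}  ⟨branch taken⟩
[4] addi  $6, $4, 11  →  {$0:0, $1:1, $2:1, $3:2, $4:1, $5:15, $6:12}
[9] add  $1, $3, $3  →  {$0:0, $1:4, $2:1, $3:2, $4:1, $5:15, $6:12}
[10] slti  $4, $6, 2  →  {$0:0, $1:4, $2:1, $3:2, $4:0, $5:15, $6:12}
[11] xori  $0, $4, 9  →  {$0:0, $1:4, $2:1, $3:2, $4:0, $5:15, $6:12}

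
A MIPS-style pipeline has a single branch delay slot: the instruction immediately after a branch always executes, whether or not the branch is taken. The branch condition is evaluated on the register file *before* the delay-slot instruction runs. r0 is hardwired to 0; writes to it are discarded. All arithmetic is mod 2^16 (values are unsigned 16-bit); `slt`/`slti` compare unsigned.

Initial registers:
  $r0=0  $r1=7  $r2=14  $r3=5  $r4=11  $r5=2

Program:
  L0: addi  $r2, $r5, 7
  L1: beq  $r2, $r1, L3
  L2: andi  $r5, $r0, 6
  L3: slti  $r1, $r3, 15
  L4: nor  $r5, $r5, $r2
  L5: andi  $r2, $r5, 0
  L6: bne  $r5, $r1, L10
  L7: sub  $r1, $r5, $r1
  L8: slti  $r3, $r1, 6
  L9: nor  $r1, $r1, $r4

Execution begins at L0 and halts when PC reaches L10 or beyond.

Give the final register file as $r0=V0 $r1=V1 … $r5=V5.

[0] addi  $r2, $r5, 7  →  {$r0:0, $r1:7, $r2:9, $r3:5, $r4:11, $r5:2}
[1] beq  $r2, $r1, L3  →  {$r0:0, $r1:7, $r2:9, $r3:5, $r4:11, $r5:2}  ⟨branch fallthrough⟩
[2] andi  $r5, $r0, 6  →  {$r0:0, $r1:7, $r2:9, $r3:5, $r4:11, $r5:0}
[3] slti  $r1, $r3, 15  →  {$r0:0, $r1:1, $r2:9, $r3:5, $r4:11, $r5:0}
[4] nor  $r5, $r5, $r2  →  {$r0:0, $r1:1, $r2:9, $r3:5, $r4:11, $r5:65526}
[5] andi  $r2, $r5, 0  →  {$r0:0, $r1:1, $r2:0, $r3:5, $r4:11, $r5:65526}
[6] bne  $r5, $r1, L10  →  {$r0:0, $r1:1, $r2:0, $r3:5, $r4:11, $r5:65526}  ⟨branch taken⟩
[7] sub  $r1, $r5, $r1  →  {$r0:0, $r1:65525, $r2:0, $r3:5, $r4:11, $r5:65526}

$r0=0 $r1=65525 $r2=0 $r3=5 $r4=11 $r5=65526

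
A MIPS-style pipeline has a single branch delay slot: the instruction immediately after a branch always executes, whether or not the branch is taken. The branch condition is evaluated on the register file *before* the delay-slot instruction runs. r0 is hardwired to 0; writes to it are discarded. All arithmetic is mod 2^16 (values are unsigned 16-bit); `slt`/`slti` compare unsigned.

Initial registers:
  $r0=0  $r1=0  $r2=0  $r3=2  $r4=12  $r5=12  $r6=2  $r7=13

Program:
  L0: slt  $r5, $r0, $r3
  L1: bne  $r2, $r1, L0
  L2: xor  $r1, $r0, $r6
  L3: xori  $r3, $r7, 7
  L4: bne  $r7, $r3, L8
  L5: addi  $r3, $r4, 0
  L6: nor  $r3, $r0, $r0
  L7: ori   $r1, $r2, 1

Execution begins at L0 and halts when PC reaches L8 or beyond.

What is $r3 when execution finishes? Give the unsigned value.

  step pc=0: slt  $r5, $r0, $r3  regs=(0,0,0,2,12,1,2,13)
  step pc=1: bne  $r2, $r1, L0  cond=F  regs=(0,0,0,2,12,1,2,13)
  step pc=2: xor  $r1, $r0, $r6  regs=(0,2,0,2,12,1,2,13)
  step pc=3: xori  $r3, $r7, 7  regs=(0,2,0,10,12,1,2,13)
  step pc=4: bne  $r7, $r3, L8  cond=T  regs=(0,2,0,10,12,1,2,13)
  step pc=5: addi  $r3, $r4, 0  regs=(0,2,0,12,12,1,2,13)

12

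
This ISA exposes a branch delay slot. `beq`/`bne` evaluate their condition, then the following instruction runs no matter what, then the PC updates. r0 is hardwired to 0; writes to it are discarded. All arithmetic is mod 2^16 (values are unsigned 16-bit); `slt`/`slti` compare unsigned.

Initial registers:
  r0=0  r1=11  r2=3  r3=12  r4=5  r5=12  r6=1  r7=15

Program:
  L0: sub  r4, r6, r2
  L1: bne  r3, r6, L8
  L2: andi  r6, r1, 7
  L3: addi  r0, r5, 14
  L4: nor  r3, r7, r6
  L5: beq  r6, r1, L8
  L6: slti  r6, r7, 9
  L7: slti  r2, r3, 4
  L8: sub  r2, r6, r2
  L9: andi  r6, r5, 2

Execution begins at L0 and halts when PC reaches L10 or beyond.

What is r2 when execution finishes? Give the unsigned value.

0

PC=0  sub  r4, r6, r2        | r0=0 r1=11 r2=3 r3=12 r4=65534 r5=12 r6=1 r7=15
PC=1  bne  r3, r6, L8        | r0=0 r1=11 r2=3 r3=12 r4=65534 r5=12 r6=1 r7=15  [TAKEN]
PC=2  andi  r6, r1, 7        | r0=0 r1=11 r2=3 r3=12 r4=65534 r5=12 r6=3 r7=15
PC=8  sub  r2, r6, r2        | r0=0 r1=11 r2=0 r3=12 r4=65534 r5=12 r6=3 r7=15
PC=9  andi  r6, r5, 2        | r0=0 r1=11 r2=0 r3=12 r4=65534 r5=12 r6=0 r7=15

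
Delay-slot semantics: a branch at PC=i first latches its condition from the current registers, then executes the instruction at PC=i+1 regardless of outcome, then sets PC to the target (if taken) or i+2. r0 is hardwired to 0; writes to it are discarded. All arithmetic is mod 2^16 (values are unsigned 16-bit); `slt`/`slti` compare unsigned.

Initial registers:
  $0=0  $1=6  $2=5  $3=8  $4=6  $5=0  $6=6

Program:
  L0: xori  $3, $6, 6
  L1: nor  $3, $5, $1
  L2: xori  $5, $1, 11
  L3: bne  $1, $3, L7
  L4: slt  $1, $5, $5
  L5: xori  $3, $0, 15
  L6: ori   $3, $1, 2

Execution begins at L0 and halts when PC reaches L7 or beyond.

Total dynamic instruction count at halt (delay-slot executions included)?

#0 xori  $3, $6, 6 ; 0/6/5/0/6/0/6
#1 nor  $3, $5, $1 ; 0/6/5/65529/6/0/6
#2 xori  $5, $1, 11 ; 0/6/5/65529/6/13/6
#3 bne  $1, $3, L7 ; 0/6/5/65529/6/13/6 ; →target
#4 slt  $1, $5, $5 ; 0/0/5/65529/6/13/6

5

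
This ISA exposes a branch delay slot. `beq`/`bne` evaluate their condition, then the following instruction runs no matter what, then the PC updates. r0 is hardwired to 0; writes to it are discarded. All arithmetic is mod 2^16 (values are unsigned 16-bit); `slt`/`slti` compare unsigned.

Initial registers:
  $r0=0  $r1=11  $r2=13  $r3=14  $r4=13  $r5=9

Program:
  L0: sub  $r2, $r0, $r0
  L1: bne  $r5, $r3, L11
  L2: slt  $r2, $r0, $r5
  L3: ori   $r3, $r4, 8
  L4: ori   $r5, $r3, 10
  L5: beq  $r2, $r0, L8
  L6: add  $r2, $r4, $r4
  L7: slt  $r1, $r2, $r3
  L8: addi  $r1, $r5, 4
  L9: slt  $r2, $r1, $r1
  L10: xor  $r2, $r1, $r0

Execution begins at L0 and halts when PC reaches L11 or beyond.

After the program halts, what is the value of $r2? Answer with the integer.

#0 sub  $r2, $r0, $r0 ; 0/11/0/14/13/9
#1 bne  $r5, $r3, L11 ; 0/11/0/14/13/9 ; →target
#2 slt  $r2, $r0, $r5 ; 0/11/1/14/13/9

1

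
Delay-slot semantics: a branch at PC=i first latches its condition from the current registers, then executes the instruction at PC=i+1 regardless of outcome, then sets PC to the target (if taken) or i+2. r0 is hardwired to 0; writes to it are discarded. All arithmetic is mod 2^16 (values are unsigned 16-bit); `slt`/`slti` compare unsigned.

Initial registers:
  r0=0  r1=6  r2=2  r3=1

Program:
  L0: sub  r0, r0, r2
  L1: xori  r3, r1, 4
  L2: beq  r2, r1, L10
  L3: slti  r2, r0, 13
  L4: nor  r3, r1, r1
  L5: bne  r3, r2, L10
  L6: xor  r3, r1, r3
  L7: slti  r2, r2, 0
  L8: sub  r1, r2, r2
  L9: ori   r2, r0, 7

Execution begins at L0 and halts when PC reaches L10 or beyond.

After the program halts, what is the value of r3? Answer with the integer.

#0 sub  r0, r0, r2 ; 0/6/2/1
#1 xori  r3, r1, 4 ; 0/6/2/2
#2 beq  r2, r1, L10 ; 0/6/2/2 ; →fallthru
#3 slti  r2, r0, 13 ; 0/6/1/2
#4 nor  r3, r1, r1 ; 0/6/1/65529
#5 bne  r3, r2, L10 ; 0/6/1/65529 ; →target
#6 xor  r3, r1, r3 ; 0/6/1/65535

65535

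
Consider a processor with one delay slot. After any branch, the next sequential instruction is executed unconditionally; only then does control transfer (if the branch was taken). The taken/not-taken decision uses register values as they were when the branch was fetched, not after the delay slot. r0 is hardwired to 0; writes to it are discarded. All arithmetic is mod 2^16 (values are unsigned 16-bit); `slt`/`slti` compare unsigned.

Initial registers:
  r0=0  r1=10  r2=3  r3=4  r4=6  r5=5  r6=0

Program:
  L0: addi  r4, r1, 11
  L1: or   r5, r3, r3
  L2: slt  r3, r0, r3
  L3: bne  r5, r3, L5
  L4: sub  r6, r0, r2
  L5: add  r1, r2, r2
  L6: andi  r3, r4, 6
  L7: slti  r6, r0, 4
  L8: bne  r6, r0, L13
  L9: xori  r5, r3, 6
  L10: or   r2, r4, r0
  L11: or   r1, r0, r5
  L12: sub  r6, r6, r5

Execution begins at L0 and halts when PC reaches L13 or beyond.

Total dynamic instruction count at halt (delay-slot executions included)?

10

#0 addi  r4, r1, 11 ; 0/10/3/4/21/5/0
#1 or   r5, r3, r3 ; 0/10/3/4/21/4/0
#2 slt  r3, r0, r3 ; 0/10/3/1/21/4/0
#3 bne  r5, r3, L5 ; 0/10/3/1/21/4/0 ; →target
#4 sub  r6, r0, r2 ; 0/10/3/1/21/4/65533
#5 add  r1, r2, r2 ; 0/6/3/1/21/4/65533
#6 andi  r3, r4, 6 ; 0/6/3/4/21/4/65533
#7 slti  r6, r0, 4 ; 0/6/3/4/21/4/1
#8 bne  r6, r0, L13 ; 0/6/3/4/21/4/1 ; →target
#9 xori  r5, r3, 6 ; 0/6/3/4/21/2/1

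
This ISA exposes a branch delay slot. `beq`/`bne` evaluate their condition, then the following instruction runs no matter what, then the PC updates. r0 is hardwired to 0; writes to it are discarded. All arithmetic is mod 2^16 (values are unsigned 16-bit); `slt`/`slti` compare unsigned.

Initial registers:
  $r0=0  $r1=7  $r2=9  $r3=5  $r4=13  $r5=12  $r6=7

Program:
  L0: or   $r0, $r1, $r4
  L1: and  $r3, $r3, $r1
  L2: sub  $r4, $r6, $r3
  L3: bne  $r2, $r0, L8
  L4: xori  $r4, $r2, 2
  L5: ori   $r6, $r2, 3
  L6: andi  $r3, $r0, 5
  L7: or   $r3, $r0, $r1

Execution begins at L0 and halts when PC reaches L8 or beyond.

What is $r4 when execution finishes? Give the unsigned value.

PC=0  or   $r0, $r1, $r4     | $r0=0 $r1=7 $r2=9 $r3=5 $r4=13 $r5=12 $r6=7
PC=1  and  $r3, $r3, $r1     | $r0=0 $r1=7 $r2=9 $r3=5 $r4=13 $r5=12 $r6=7
PC=2  sub  $r4, $r6, $r3     | $r0=0 $r1=7 $r2=9 $r3=5 $r4=2 $r5=12 $r6=7
PC=3  bne  $r2, $r0, L8      | $r0=0 $r1=7 $r2=9 $r3=5 $r4=2 $r5=12 $r6=7  [TAKEN]
PC=4  xori  $r4, $r2, 2      | $r0=0 $r1=7 $r2=9 $r3=5 $r4=11 $r5=12 $r6=7

11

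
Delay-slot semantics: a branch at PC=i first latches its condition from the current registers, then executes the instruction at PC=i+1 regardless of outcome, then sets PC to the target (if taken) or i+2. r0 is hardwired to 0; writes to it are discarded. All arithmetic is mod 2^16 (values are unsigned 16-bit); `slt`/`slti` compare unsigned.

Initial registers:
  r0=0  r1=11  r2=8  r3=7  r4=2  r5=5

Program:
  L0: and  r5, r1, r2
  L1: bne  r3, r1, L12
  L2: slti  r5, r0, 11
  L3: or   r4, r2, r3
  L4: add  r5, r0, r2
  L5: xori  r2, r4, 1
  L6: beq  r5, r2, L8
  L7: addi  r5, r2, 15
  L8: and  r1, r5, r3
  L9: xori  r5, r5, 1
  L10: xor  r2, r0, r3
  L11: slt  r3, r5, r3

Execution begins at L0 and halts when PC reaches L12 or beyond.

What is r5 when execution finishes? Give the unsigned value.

PC=0  and  r5, r1, r2        | r0=0 r1=11 r2=8 r3=7 r4=2 r5=8
PC=1  bne  r3, r1, L12       | r0=0 r1=11 r2=8 r3=7 r4=2 r5=8  [TAKEN]
PC=2  slti  r5, r0, 11       | r0=0 r1=11 r2=8 r3=7 r4=2 r5=1

1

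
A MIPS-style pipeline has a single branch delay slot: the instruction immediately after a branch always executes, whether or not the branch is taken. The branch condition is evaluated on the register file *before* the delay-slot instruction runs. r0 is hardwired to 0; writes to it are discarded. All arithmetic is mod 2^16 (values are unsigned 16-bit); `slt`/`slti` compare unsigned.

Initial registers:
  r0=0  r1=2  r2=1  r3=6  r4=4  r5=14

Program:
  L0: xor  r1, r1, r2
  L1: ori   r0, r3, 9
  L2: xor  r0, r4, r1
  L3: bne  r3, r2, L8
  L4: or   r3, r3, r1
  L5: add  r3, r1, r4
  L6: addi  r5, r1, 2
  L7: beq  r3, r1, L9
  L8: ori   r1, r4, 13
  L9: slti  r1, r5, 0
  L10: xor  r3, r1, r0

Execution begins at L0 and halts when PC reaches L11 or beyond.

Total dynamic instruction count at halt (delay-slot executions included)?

PC=0  xor  r1, r1, r2        | r0=0 r1=3 r2=1 r3=6 r4=4 r5=14
PC=1  ori   r0, r3, 9        | r0=0 r1=3 r2=1 r3=6 r4=4 r5=14
PC=2  xor  r0, r4, r1        | r0=0 r1=3 r2=1 r3=6 r4=4 r5=14
PC=3  bne  r3, r2, L8        | r0=0 r1=3 r2=1 r3=6 r4=4 r5=14  [TAKEN]
PC=4  or   r3, r3, r1        | r0=0 r1=3 r2=1 r3=7 r4=4 r5=14
PC=8  ori   r1, r4, 13       | r0=0 r1=13 r2=1 r3=7 r4=4 r5=14
PC=9  slti  r1, r5, 0        | r0=0 r1=0 r2=1 r3=7 r4=4 r5=14
PC=10 xor  r3, r1, r0        | r0=0 r1=0 r2=1 r3=0 r4=4 r5=14

8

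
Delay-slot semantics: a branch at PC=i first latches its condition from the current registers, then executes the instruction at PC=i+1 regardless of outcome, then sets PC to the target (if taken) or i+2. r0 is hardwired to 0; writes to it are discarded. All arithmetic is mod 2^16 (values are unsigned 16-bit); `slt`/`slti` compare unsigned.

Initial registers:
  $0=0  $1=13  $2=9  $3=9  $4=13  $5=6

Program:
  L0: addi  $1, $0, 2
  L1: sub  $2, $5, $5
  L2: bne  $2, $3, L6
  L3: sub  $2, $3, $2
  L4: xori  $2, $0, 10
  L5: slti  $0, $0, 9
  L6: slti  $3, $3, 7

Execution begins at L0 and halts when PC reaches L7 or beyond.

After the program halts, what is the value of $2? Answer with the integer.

[0] addi  $1, $0, 2  →  {$0:0, $1:2, $2:9, $3:9, $4:13, $5:6}
[1] sub  $2, $5, $5  →  {$0:0, $1:2, $2:0, $3:9, $4:13, $5:6}
[2] bne  $2, $3, L6  →  {$0:0, $1:2, $2:0, $3:9, $4:13, $5:6}  ⟨branch taken⟩
[3] sub  $2, $3, $2  →  {$0:0, $1:2, $2:9, $3:9, $4:13, $5:6}
[6] slti  $3, $3, 7  →  {$0:0, $1:2, $2:9, $3:0, $4:13, $5:6}

9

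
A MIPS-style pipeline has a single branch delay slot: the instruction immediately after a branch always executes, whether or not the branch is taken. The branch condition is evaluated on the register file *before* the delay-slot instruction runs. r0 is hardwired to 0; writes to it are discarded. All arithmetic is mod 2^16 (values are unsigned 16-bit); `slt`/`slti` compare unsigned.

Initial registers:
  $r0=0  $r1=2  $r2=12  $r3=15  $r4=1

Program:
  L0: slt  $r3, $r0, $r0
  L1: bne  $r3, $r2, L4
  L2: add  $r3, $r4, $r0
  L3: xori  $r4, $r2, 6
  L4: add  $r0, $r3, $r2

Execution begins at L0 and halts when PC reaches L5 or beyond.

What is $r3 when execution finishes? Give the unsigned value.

  step pc=0: slt  $r3, $r0, $r0  regs=(0,2,12,0,1)
  step pc=1: bne  $r3, $r2, L4  cond=T  regs=(0,2,12,0,1)
  step pc=2: add  $r3, $r4, $r0  regs=(0,2,12,1,1)
  step pc=4: add  $r0, $r3, $r2  regs=(0,2,12,1,1)

1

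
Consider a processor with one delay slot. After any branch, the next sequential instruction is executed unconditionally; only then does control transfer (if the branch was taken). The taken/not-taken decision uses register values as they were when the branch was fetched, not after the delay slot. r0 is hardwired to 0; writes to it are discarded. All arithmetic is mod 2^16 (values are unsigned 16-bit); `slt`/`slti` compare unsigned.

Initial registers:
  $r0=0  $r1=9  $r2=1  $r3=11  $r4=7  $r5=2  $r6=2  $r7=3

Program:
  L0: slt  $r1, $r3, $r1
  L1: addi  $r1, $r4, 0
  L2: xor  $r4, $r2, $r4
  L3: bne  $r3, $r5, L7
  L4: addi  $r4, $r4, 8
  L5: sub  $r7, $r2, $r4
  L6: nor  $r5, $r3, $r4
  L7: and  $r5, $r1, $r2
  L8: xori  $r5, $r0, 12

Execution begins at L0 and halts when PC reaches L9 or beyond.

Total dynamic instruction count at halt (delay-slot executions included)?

[0] slt  $r1, $r3, $r1  →  {$r0:0, $r1:0, $r2:1, $r3:11, $r4:7, $r5:2, $r6:2, $r7:3}
[1] addi  $r1, $r4, 0  →  {$r0:0, $r1:7, $r2:1, $r3:11, $r4:7, $r5:2, $r6:2, $r7:3}
[2] xor  $r4, $r2, $r4  →  {$r0:0, $r1:7, $r2:1, $r3:11, $r4:6, $r5:2, $r6:2, $r7:3}
[3] bne  $r3, $r5, L7  →  {$r0:0, $r1:7, $r2:1, $r3:11, $r4:6, $r5:2, $r6:2, $r7:3}  ⟨branch taken⟩
[4] addi  $r4, $r4, 8  →  {$r0:0, $r1:7, $r2:1, $r3:11, $r4:14, $r5:2, $r6:2, $r7:3}
[7] and  $r5, $r1, $r2  →  {$r0:0, $r1:7, $r2:1, $r3:11, $r4:14, $r5:1, $r6:2, $r7:3}
[8] xori  $r5, $r0, 12  →  {$r0:0, $r1:7, $r2:1, $r3:11, $r4:14, $r5:12, $r6:2, $r7:3}

7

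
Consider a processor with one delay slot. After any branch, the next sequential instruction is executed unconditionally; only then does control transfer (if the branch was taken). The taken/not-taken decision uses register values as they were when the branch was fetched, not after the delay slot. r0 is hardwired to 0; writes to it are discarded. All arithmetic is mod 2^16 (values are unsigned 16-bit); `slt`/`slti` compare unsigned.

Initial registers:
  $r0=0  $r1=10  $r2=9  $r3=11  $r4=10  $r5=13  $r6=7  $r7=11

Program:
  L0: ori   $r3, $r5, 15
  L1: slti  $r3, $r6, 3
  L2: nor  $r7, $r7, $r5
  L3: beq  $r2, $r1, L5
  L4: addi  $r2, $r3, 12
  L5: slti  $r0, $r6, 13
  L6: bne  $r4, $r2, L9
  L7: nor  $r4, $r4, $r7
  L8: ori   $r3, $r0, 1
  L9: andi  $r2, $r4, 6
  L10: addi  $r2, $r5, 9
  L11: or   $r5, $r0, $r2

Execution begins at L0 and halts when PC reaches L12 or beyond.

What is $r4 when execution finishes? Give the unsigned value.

5

#0 ori   $r3, $r5, 15 ; 0/10/9/15/10/13/7/11
#1 slti  $r3, $r6, 3 ; 0/10/9/0/10/13/7/11
#2 nor  $r7, $r7, $r5 ; 0/10/9/0/10/13/7/65520
#3 beq  $r2, $r1, L5 ; 0/10/9/0/10/13/7/65520 ; →fallthru
#4 addi  $r2, $r3, 12 ; 0/10/12/0/10/13/7/65520
#5 slti  $r0, $r6, 13 ; 0/10/12/0/10/13/7/65520
#6 bne  $r4, $r2, L9 ; 0/10/12/0/10/13/7/65520 ; →target
#7 nor  $r4, $r4, $r7 ; 0/10/12/0/5/13/7/65520
#9 andi  $r2, $r4, 6 ; 0/10/4/0/5/13/7/65520
#10 addi  $r2, $r5, 9 ; 0/10/22/0/5/13/7/65520
#11 or   $r5, $r0, $r2 ; 0/10/22/0/5/22/7/65520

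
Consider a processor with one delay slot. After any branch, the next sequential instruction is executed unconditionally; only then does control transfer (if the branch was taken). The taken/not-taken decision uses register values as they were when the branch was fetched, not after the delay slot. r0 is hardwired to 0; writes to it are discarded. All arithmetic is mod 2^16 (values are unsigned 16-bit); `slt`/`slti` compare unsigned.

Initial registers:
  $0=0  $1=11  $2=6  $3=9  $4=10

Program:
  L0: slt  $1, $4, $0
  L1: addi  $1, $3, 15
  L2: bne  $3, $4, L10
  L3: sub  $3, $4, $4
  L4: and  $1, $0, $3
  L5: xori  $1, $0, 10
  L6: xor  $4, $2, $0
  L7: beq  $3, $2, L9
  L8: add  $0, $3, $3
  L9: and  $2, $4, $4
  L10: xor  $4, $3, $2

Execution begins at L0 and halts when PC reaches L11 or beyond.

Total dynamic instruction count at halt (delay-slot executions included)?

5

#0 slt  $1, $4, $0 ; 0/0/6/9/10
#1 addi  $1, $3, 15 ; 0/24/6/9/10
#2 bne  $3, $4, L10 ; 0/24/6/9/10 ; →target
#3 sub  $3, $4, $4 ; 0/24/6/0/10
#10 xor  $4, $3, $2 ; 0/24/6/0/6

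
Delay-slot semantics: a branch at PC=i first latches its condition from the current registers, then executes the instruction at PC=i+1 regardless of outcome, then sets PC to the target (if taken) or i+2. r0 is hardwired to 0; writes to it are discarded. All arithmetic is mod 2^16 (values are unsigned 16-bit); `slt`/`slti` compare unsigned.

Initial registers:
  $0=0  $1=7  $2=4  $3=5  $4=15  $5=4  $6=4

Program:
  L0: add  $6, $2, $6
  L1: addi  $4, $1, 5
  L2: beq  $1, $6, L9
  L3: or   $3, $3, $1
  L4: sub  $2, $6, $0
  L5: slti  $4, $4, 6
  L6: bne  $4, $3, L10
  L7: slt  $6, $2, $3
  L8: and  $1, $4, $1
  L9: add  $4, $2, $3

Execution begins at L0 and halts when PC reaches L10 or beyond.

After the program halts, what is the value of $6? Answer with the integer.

0

PC=0  add  $6, $2, $6        | $0=0 $1=7 $2=4 $3=5 $4=15 $5=4 $6=8
PC=1  addi  $4, $1, 5        | $0=0 $1=7 $2=4 $3=5 $4=12 $5=4 $6=8
PC=2  beq  $1, $6, L9        | $0=0 $1=7 $2=4 $3=5 $4=12 $5=4 $6=8  [not taken]
PC=3  or   $3, $3, $1        | $0=0 $1=7 $2=4 $3=7 $4=12 $5=4 $6=8
PC=4  sub  $2, $6, $0        | $0=0 $1=7 $2=8 $3=7 $4=12 $5=4 $6=8
PC=5  slti  $4, $4, 6        | $0=0 $1=7 $2=8 $3=7 $4=0 $5=4 $6=8
PC=6  bne  $4, $3, L10       | $0=0 $1=7 $2=8 $3=7 $4=0 $5=4 $6=8  [TAKEN]
PC=7  slt  $6, $2, $3        | $0=0 $1=7 $2=8 $3=7 $4=0 $5=4 $6=0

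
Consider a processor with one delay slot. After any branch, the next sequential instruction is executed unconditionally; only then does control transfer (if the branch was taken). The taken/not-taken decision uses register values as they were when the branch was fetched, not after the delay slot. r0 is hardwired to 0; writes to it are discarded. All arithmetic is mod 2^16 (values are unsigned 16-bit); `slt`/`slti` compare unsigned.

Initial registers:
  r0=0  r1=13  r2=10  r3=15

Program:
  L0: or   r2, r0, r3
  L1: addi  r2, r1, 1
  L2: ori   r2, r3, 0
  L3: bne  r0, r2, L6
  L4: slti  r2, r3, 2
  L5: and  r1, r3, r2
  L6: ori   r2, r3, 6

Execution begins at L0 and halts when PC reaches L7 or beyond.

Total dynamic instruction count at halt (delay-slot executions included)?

6

PC=0  or   r2, r0, r3        | r0=0 r1=13 r2=15 r3=15
PC=1  addi  r2, r1, 1        | r0=0 r1=13 r2=14 r3=15
PC=2  ori   r2, r3, 0        | r0=0 r1=13 r2=15 r3=15
PC=3  bne  r0, r2, L6        | r0=0 r1=13 r2=15 r3=15  [TAKEN]
PC=4  slti  r2, r3, 2        | r0=0 r1=13 r2=0 r3=15
PC=6  ori   r2, r3, 6        | r0=0 r1=13 r2=15 r3=15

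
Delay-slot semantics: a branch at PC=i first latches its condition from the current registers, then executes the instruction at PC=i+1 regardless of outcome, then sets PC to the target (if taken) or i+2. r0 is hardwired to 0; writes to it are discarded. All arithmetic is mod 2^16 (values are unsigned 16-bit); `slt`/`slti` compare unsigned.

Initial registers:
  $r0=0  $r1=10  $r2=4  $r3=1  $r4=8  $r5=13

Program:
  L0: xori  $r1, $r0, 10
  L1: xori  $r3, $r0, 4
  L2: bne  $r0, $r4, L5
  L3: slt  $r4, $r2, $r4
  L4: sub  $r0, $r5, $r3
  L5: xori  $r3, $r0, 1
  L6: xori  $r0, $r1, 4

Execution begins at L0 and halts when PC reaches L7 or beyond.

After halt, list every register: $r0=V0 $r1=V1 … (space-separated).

$r0=0 $r1=10 $r2=4 $r3=1 $r4=1 $r5=13

PC=0  xori  $r1, $r0, 10     | $r0=0 $r1=10 $r2=4 $r3=1 $r4=8 $r5=13
PC=1  xori  $r3, $r0, 4      | $r0=0 $r1=10 $r2=4 $r3=4 $r4=8 $r5=13
PC=2  bne  $r0, $r4, L5      | $r0=0 $r1=10 $r2=4 $r3=4 $r4=8 $r5=13  [TAKEN]
PC=3  slt  $r4, $r2, $r4     | $r0=0 $r1=10 $r2=4 $r3=4 $r4=1 $r5=13
PC=5  xori  $r3, $r0, 1      | $r0=0 $r1=10 $r2=4 $r3=1 $r4=1 $r5=13
PC=6  xori  $r0, $r1, 4      | $r0=0 $r1=10 $r2=4 $r3=1 $r4=1 $r5=13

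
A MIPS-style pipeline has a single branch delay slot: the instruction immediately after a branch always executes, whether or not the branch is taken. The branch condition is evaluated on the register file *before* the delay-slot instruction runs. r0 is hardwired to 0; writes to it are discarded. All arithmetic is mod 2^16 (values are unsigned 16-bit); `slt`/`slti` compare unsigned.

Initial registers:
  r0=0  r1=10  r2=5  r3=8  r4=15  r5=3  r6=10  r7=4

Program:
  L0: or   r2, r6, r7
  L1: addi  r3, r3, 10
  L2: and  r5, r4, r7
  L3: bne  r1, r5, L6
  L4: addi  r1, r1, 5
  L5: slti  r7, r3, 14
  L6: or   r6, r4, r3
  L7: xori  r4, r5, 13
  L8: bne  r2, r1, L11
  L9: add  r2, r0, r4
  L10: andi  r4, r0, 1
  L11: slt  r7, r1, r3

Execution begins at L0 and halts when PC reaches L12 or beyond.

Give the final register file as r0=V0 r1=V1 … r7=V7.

PC=0  or   r2, r6, r7        | r0=0 r1=10 r2=14 r3=8 r4=15 r5=3 r6=10 r7=4
PC=1  addi  r3, r3, 10       | r0=0 r1=10 r2=14 r3=18 r4=15 r5=3 r6=10 r7=4
PC=2  and  r5, r4, r7        | r0=0 r1=10 r2=14 r3=18 r4=15 r5=4 r6=10 r7=4
PC=3  bne  r1, r5, L6        | r0=0 r1=10 r2=14 r3=18 r4=15 r5=4 r6=10 r7=4  [TAKEN]
PC=4  addi  r1, r1, 5        | r0=0 r1=15 r2=14 r3=18 r4=15 r5=4 r6=10 r7=4
PC=6  or   r6, r4, r3        | r0=0 r1=15 r2=14 r3=18 r4=15 r5=4 r6=31 r7=4
PC=7  xori  r4, r5, 13       | r0=0 r1=15 r2=14 r3=18 r4=9 r5=4 r6=31 r7=4
PC=8  bne  r2, r1, L11       | r0=0 r1=15 r2=14 r3=18 r4=9 r5=4 r6=31 r7=4  [TAKEN]
PC=9  add  r2, r0, r4        | r0=0 r1=15 r2=9 r3=18 r4=9 r5=4 r6=31 r7=4
PC=11 slt  r7, r1, r3        | r0=0 r1=15 r2=9 r3=18 r4=9 r5=4 r6=31 r7=1

r0=0 r1=15 r2=9 r3=18 r4=9 r5=4 r6=31 r7=1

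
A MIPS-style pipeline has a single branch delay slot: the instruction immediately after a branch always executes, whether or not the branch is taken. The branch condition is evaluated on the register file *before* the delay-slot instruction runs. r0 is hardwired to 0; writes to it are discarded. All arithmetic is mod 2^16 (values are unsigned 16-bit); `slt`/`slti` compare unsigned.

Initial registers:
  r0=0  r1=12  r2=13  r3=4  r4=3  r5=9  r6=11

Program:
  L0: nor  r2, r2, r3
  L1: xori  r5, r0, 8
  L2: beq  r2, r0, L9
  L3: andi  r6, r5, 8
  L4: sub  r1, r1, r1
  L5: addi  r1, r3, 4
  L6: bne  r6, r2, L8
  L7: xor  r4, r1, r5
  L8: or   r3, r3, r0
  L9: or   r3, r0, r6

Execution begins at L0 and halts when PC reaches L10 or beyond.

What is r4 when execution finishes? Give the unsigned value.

#0 nor  r2, r2, r3 ; 0/12/65522/4/3/9/11
#1 xori  r5, r0, 8 ; 0/12/65522/4/3/8/11
#2 beq  r2, r0, L9 ; 0/12/65522/4/3/8/11 ; →fallthru
#3 andi  r6, r5, 8 ; 0/12/65522/4/3/8/8
#4 sub  r1, r1, r1 ; 0/0/65522/4/3/8/8
#5 addi  r1, r3, 4 ; 0/8/65522/4/3/8/8
#6 bne  r6, r2, L8 ; 0/8/65522/4/3/8/8 ; →target
#7 xor  r4, r1, r5 ; 0/8/65522/4/0/8/8
#8 or   r3, r3, r0 ; 0/8/65522/4/0/8/8
#9 or   r3, r0, r6 ; 0/8/65522/8/0/8/8

0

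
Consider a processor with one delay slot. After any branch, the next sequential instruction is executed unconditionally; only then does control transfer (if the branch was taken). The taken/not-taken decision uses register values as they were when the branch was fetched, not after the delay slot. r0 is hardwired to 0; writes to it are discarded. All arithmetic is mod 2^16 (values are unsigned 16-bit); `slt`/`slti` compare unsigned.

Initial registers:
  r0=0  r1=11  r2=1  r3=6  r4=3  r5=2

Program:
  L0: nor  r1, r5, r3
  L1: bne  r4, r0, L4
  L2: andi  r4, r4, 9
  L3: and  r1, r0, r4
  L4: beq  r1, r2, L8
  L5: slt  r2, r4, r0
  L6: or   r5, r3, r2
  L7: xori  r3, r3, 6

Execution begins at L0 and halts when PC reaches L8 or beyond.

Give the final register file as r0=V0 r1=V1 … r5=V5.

  step pc=0: nor  r1, r5, r3  regs=(0,65529,1,6,3,2)
  step pc=1: bne  r4, r0, L4  cond=T  regs=(0,65529,1,6,3,2)
  step pc=2: andi  r4, r4, 9  regs=(0,65529,1,6,1,2)
  step pc=4: beq  r1, r2, L8  cond=F  regs=(0,65529,1,6,1,2)
  step pc=5: slt  r2, r4, r0  regs=(0,65529,0,6,1,2)
  step pc=6: or   r5, r3, r2  regs=(0,65529,0,6,1,6)
  step pc=7: xori  r3, r3, 6  regs=(0,65529,0,0,1,6)

r0=0 r1=65529 r2=0 r3=0 r4=1 r5=6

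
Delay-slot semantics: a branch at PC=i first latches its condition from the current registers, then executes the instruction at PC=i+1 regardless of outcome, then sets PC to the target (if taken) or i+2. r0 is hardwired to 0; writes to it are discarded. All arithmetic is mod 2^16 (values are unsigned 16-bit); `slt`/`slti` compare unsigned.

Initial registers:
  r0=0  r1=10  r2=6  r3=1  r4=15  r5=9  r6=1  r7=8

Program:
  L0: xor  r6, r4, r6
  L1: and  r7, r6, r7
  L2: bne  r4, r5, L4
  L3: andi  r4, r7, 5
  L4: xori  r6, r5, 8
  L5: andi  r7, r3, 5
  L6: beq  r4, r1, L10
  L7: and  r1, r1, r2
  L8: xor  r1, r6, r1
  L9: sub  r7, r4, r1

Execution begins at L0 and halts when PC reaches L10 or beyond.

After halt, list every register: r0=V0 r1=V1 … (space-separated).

PC=0  xor  r6, r4, r6        | r0=0 r1=10 r2=6 r3=1 r4=15 r5=9 r6=14 r7=8
PC=1  and  r7, r6, r7        | r0=0 r1=10 r2=6 r3=1 r4=15 r5=9 r6=14 r7=8
PC=2  bne  r4, r5, L4        | r0=0 r1=10 r2=6 r3=1 r4=15 r5=9 r6=14 r7=8  [TAKEN]
PC=3  andi  r4, r7, 5        | r0=0 r1=10 r2=6 r3=1 r4=0 r5=9 r6=14 r7=8
PC=4  xori  r6, r5, 8        | r0=0 r1=10 r2=6 r3=1 r4=0 r5=9 r6=1 r7=8
PC=5  andi  r7, r3, 5        | r0=0 r1=10 r2=6 r3=1 r4=0 r5=9 r6=1 r7=1
PC=6  beq  r4, r1, L10       | r0=0 r1=10 r2=6 r3=1 r4=0 r5=9 r6=1 r7=1  [not taken]
PC=7  and  r1, r1, r2        | r0=0 r1=2 r2=6 r3=1 r4=0 r5=9 r6=1 r7=1
PC=8  xor  r1, r6, r1        | r0=0 r1=3 r2=6 r3=1 r4=0 r5=9 r6=1 r7=1
PC=9  sub  r7, r4, r1        | r0=0 r1=3 r2=6 r3=1 r4=0 r5=9 r6=1 r7=65533

r0=0 r1=3 r2=6 r3=1 r4=0 r5=9 r6=1 r7=65533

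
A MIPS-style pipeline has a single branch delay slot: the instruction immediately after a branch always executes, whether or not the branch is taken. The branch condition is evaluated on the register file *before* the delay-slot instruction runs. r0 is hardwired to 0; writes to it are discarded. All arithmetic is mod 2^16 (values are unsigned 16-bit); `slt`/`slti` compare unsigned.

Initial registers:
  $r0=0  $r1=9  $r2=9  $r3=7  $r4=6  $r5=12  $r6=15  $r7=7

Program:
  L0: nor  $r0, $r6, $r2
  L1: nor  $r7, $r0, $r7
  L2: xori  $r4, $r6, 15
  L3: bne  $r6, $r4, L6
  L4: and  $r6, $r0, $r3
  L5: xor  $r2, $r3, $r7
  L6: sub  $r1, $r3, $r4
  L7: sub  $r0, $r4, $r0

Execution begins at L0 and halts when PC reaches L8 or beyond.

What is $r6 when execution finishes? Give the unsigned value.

PC=0  nor  $r0, $r6, $r2     | $r0=0 $r1=9 $r2=9 $r3=7 $r4=6 $r5=12 $r6=15 $r7=7
PC=1  nor  $r7, $r0, $r7     | $r0=0 $r1=9 $r2=9 $r3=7 $r4=6 $r5=12 $r6=15 $r7=65528
PC=2  xori  $r4, $r6, 15     | $r0=0 $r1=9 $r2=9 $r3=7 $r4=0 $r5=12 $r6=15 $r7=65528
PC=3  bne  $r6, $r4, L6      | $r0=0 $r1=9 $r2=9 $r3=7 $r4=0 $r5=12 $r6=15 $r7=65528  [TAKEN]
PC=4  and  $r6, $r0, $r3     | $r0=0 $r1=9 $r2=9 $r3=7 $r4=0 $r5=12 $r6=0 $r7=65528
PC=6  sub  $r1, $r3, $r4     | $r0=0 $r1=7 $r2=9 $r3=7 $r4=0 $r5=12 $r6=0 $r7=65528
PC=7  sub  $r0, $r4, $r0     | $r0=0 $r1=7 $r2=9 $r3=7 $r4=0 $r5=12 $r6=0 $r7=65528

0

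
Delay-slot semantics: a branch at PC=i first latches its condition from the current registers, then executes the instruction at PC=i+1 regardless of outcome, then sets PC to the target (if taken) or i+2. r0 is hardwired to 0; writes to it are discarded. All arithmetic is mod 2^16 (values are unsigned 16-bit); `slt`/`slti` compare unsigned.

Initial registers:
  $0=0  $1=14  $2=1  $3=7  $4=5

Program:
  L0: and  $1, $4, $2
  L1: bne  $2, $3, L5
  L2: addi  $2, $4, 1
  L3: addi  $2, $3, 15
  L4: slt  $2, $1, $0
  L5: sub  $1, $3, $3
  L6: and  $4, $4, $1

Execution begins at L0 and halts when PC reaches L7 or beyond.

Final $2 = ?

6

[0] and  $1, $4, $2  →  {$0:0, $1:1, $2:1, $3:7, $4:5}
[1] bne  $2, $3, L5  →  {$0:0, $1:1, $2:1, $3:7, $4:5}  ⟨branch taken⟩
[2] addi  $2, $4, 1  →  {$0:0, $1:1, $2:6, $3:7, $4:5}
[5] sub  $1, $3, $3  →  {$0:0, $1:0, $2:6, $3:7, $4:5}
[6] and  $4, $4, $1  →  {$0:0, $1:0, $2:6, $3:7, $4:0}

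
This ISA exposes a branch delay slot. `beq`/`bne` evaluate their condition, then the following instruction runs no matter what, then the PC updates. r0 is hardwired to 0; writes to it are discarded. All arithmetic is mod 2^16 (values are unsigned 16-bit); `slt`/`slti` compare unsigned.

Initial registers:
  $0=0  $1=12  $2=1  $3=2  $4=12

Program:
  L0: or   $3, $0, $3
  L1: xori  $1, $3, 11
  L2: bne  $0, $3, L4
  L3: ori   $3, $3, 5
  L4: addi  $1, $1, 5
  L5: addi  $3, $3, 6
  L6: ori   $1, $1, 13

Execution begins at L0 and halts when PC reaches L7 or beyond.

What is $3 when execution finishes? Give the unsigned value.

13

PC=0  or   $3, $0, $3        | $0=0 $1=12 $2=1 $3=2 $4=12
PC=1  xori  $1, $3, 11       | $0=0 $1=9 $2=1 $3=2 $4=12
PC=2  bne  $0, $3, L4        | $0=0 $1=9 $2=1 $3=2 $4=12  [TAKEN]
PC=3  ori   $3, $3, 5        | $0=0 $1=9 $2=1 $3=7 $4=12
PC=4  addi  $1, $1, 5        | $0=0 $1=14 $2=1 $3=7 $4=12
PC=5  addi  $3, $3, 6        | $0=0 $1=14 $2=1 $3=13 $4=12
PC=6  ori   $1, $1, 13       | $0=0 $1=15 $2=1 $3=13 $4=12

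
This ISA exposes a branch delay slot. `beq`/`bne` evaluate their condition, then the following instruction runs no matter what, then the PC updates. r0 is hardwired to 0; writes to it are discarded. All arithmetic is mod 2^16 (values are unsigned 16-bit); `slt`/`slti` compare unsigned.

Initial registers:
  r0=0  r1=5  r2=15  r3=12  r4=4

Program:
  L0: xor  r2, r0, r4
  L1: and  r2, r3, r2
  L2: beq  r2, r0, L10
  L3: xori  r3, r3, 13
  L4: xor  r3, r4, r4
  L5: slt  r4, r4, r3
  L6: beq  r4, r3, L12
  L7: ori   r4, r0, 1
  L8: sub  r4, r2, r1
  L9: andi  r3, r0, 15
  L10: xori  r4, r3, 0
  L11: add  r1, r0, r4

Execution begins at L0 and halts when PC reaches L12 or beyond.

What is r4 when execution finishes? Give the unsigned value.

1

  step pc=0: xor  r2, r0, r4  regs=(0,5,4,12,4)
  step pc=1: and  r2, r3, r2  regs=(0,5,4,12,4)
  step pc=2: beq  r2, r0, L10  cond=F  regs=(0,5,4,12,4)
  step pc=3: xori  r3, r3, 13  regs=(0,5,4,1,4)
  step pc=4: xor  r3, r4, r4  regs=(0,5,4,0,4)
  step pc=5: slt  r4, r4, r3  regs=(0,5,4,0,0)
  step pc=6: beq  r4, r3, L12  cond=T  regs=(0,5,4,0,0)
  step pc=7: ori   r4, r0, 1  regs=(0,5,4,0,1)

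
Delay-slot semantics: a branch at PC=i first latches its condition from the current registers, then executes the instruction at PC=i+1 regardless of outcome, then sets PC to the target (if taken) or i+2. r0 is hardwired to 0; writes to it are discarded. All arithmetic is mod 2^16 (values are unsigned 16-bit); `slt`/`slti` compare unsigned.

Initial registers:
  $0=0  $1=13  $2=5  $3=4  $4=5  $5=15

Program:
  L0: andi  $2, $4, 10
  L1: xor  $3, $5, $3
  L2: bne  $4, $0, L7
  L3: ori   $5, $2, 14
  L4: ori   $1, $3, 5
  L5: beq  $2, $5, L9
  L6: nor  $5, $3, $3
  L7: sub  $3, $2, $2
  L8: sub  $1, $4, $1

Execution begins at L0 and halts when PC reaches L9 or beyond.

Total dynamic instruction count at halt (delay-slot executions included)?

[0] andi  $2, $4, 10  →  {$0:0, $1:13, $2:0, $3:4, $4:5, $5:15}
[1] xor  $3, $5, $3  →  {$0:0, $1:13, $2:0, $3:11, $4:5, $5:15}
[2] bne  $4, $0, L7  →  {$0:0, $1:13, $2:0, $3:11, $4:5, $5:15}  ⟨branch taken⟩
[3] ori   $5, $2, 14  →  {$0:0, $1:13, $2:0, $3:11, $4:5, $5:14}
[7] sub  $3, $2, $2  →  {$0:0, $1:13, $2:0, $3:0, $4:5, $5:14}
[8] sub  $1, $4, $1  →  {$0:0, $1:65528, $2:0, $3:0, $4:5, $5:14}

6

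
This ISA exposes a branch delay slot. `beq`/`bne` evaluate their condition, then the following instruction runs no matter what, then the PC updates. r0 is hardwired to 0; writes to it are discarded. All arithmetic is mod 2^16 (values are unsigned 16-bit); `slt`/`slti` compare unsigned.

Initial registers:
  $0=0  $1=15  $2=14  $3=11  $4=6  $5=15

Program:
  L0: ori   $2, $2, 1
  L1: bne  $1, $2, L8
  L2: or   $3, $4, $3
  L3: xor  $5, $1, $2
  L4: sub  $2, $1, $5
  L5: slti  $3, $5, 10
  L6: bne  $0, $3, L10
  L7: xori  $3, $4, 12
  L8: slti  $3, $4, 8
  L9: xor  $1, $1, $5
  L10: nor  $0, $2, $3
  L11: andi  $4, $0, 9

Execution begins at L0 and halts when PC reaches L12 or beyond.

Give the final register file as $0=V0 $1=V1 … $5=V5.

PC=0  ori   $2, $2, 1        | $0=0 $1=15 $2=15 $3=11 $4=6 $5=15
PC=1  bne  $1, $2, L8        | $0=0 $1=15 $2=15 $3=11 $4=6 $5=15  [not taken]
PC=2  or   $3, $4, $3        | $0=0 $1=15 $2=15 $3=15 $4=6 $5=15
PC=3  xor  $5, $1, $2        | $0=0 $1=15 $2=15 $3=15 $4=6 $5=0
PC=4  sub  $2, $1, $5        | $0=0 $1=15 $2=15 $3=15 $4=6 $5=0
PC=5  slti  $3, $5, 10       | $0=0 $1=15 $2=15 $3=1 $4=6 $5=0
PC=6  bne  $0, $3, L10       | $0=0 $1=15 $2=15 $3=1 $4=6 $5=0  [TAKEN]
PC=7  xori  $3, $4, 12       | $0=0 $1=15 $2=15 $3=10 $4=6 $5=0
PC=10 nor  $0, $2, $3        | $0=0 $1=15 $2=15 $3=10 $4=6 $5=0
PC=11 andi  $4, $0, 9        | $0=0 $1=15 $2=15 $3=10 $4=0 $5=0

$0=0 $1=15 $2=15 $3=10 $4=0 $5=0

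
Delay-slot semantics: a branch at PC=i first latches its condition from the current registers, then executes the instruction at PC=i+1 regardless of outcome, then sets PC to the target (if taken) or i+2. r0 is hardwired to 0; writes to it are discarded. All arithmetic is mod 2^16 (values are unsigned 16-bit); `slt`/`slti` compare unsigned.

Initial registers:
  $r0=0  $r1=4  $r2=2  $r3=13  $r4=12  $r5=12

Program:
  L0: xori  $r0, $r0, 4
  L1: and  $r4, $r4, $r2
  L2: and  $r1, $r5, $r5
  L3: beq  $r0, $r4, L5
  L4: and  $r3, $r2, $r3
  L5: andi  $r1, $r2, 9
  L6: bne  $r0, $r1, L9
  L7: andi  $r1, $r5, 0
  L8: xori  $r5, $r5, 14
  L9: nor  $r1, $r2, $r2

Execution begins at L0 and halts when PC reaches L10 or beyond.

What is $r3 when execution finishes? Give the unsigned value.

[0] xori  $r0, $r0, 4  →  {$r0:0, $r1:4, $r2:2, $r3:13, $r4:12, $r5:12}
[1] and  $r4, $r4, $r2  →  {$r0:0, $r1:4, $r2:2, $r3:13, $r4:0, $r5:12}
[2] and  $r1, $r5, $r5  →  {$r0:0, $r1:12, $r2:2, $r3:13, $r4:0, $r5:12}
[3] beq  $r0, $r4, L5  →  {$r0:0, $r1:12, $r2:2, $r3:13, $r4:0, $r5:12}  ⟨branch taken⟩
[4] and  $r3, $r2, $r3  →  {$r0:0, $r1:12, $r2:2, $r3:0, $r4:0, $r5:12}
[5] andi  $r1, $r2, 9  →  {$r0:0, $r1:0, $r2:2, $r3:0, $r4:0, $r5:12}
[6] bne  $r0, $r1, L9  →  {$r0:0, $r1:0, $r2:2, $r3:0, $r4:0, $r5:12}  ⟨branch fallthrough⟩
[7] andi  $r1, $r5, 0  →  {$r0:0, $r1:0, $r2:2, $r3:0, $r4:0, $r5:12}
[8] xori  $r5, $r5, 14  →  {$r0:0, $r1:0, $r2:2, $r3:0, $r4:0, $r5:2}
[9] nor  $r1, $r2, $r2  →  {$r0:0, $r1:65533, $r2:2, $r3:0, $r4:0, $r5:2}

0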